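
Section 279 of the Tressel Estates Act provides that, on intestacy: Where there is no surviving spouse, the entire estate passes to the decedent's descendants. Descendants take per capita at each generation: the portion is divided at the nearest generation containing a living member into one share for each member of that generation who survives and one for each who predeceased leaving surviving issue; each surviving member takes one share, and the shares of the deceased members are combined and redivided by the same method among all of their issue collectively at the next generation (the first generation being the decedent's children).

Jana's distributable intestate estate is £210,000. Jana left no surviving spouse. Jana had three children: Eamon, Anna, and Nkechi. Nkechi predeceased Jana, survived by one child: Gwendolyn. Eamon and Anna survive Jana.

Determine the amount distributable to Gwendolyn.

The entire £210,000 passes to the descendants.
That amount (£210,000) is divided at the children's generation into 3 shares of £70,000. Eamon and Anna each take £70,000. The remaining share for the deceased Nkechi (£70,000) is carried to the next generation.
That pool (£70,000) passes entirely to Gwendolyn, the sole taker at the grandchildren's generation.

Gwendolyn receives £70,000.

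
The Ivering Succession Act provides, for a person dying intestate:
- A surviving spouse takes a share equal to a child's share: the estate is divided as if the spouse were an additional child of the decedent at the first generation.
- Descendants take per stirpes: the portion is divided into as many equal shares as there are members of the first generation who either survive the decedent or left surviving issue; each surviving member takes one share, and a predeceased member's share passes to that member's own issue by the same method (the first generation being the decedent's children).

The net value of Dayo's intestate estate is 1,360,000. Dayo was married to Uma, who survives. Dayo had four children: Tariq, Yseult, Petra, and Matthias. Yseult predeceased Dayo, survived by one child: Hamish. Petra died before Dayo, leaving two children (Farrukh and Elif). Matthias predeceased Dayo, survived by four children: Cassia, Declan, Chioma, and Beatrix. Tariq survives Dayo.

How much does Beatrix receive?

Beatrix receives 68,000.

The spouse counts as an additional share at the children's level, so there are 5 primary shares of 272,000. Uma takes one such share (272,000).
The children's combined portion (1,088,000) is divided into 4 shares of 272,000: Tariq takes 272,000; Yseult's 272,000 share passes to Yseult's issue; Petra's 272,000 share passes to Petra's issue; Matthias's 272,000 share passes to Matthias's issue.
Yseult's share (272,000) passes entirely to Hamish.
Petra's share (272,000) is divided into 2 shares of 136,000: Farrukh and Elif each take 136,000.
Matthias's share (272,000) is divided into 4 shares of 68,000: Cassia, Declan, Chioma, and Beatrix each take 68,000.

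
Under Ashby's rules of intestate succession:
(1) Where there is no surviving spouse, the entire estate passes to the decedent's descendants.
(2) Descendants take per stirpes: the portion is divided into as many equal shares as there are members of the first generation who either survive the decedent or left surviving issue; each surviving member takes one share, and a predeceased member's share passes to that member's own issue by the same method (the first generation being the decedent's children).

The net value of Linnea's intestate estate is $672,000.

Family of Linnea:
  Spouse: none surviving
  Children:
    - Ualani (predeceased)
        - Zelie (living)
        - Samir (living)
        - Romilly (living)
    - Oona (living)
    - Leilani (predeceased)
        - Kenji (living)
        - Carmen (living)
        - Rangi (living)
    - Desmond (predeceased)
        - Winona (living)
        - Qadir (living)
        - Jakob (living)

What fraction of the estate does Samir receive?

Samir receives 1/12 of the estate.

The entire $672,000 passes to the descendants.
That amount ($672,000) is divided into 4 shares of $168,000: Oona takes $168,000; Ualani's $168,000 share passes to Ualani's issue; Leilani's $168,000 share passes to Leilani's issue; Desmond's $168,000 share passes to Desmond's issue.
Ualani's share ($168,000) is divided into 3 shares of $56,000: Zelie, Samir, and Romilly each take $56,000.
Leilani's share ($168,000) is divided into 3 shares of $56,000: Kenji, Carmen, and Rangi each take $56,000.
Desmond's share ($168,000) is divided into 3 shares of $56,000: Winona, Qadir, and Jakob each take $56,000.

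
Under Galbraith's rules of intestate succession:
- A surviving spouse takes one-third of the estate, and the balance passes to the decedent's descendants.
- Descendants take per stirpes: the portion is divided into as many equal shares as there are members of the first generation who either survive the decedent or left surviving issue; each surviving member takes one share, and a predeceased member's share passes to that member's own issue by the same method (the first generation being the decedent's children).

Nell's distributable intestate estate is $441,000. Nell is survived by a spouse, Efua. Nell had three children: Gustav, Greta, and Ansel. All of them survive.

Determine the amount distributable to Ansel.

Efua takes one-third of $441,000 = $147,000. The remaining $294,000 passes to the descendants.
The descendants' portion ($294,000) is divided into 3 shares of $98,000: Gustav, Greta, and Ansel each take $98,000.

Ansel receives $98,000.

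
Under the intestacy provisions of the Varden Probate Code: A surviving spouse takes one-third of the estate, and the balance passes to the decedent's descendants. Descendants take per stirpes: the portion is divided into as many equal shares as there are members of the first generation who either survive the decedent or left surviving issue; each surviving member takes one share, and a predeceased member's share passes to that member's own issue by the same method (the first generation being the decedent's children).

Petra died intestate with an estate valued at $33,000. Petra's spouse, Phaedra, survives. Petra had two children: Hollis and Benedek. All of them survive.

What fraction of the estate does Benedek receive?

Benedek receives 1/3 of the estate.

Phaedra takes one-third of $33,000 = $11,000. The remaining $22,000 passes to the descendants.
The descendants' portion ($22,000) is divided into 2 shares of $11,000: Hollis and Benedek each take $11,000.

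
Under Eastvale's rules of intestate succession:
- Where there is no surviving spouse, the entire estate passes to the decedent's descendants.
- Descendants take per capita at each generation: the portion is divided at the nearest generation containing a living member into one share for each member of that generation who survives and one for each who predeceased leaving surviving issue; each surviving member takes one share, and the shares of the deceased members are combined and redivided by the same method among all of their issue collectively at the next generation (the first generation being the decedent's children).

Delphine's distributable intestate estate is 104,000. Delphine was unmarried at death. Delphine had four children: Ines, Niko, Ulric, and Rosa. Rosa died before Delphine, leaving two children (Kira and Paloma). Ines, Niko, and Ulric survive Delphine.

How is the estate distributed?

Ines: 26,000; Niko: 26,000; Ulric: 26,000; Kira: 13,000; Paloma: 13,000

The entire 104,000 passes to the descendants.
That amount (104,000) is divided at the children's generation into 4 shares of 26,000. Ines, Niko, and Ulric each take 26,000. The remaining share for the deceased Rosa (26,000) is carried to the next generation.
That pool (26,000) is divided at the grandchildren's generation equally among Kira and Paloma: 13,000 each.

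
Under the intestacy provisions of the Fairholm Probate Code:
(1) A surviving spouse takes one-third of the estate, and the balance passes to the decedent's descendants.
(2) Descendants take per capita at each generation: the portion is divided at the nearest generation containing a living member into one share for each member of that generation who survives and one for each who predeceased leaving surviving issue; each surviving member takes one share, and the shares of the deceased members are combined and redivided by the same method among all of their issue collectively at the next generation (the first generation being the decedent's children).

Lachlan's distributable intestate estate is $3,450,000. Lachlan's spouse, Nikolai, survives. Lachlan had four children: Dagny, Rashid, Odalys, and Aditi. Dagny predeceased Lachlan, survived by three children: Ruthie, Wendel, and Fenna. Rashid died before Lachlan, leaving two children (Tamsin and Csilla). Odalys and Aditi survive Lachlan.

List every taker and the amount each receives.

Nikolai takes one-third of $3,450,000 = $1,150,000. The remaining $2,300,000 passes to the descendants.
The descendants' portion ($2,300,000) is divided at the children's generation into 4 shares of $575,000. Odalys and Aditi each take $575,000. The 2 shares of the deceased (Dagny and Rashid) are combined into a pool of $1,150,000.
That pool ($1,150,000) is divided at the grandchildren's generation equally among Ruthie, Wendel, Fenna, Tamsin, and Csilla: $230,000 each.

Nikolai: $1,150,000; Ruthie: $230,000; Wendel: $230,000; Fenna: $230,000; Tamsin: $230,000; Csilla: $230,000; Odalys: $575,000; Aditi: $575,000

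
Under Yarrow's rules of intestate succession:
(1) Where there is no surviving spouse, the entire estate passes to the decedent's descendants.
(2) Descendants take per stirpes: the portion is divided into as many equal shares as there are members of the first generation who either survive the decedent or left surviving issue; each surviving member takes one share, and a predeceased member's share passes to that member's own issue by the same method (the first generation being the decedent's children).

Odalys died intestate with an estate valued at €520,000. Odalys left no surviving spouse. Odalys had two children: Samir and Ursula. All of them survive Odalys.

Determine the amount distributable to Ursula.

Ursula receives €260,000.

The entire €520,000 passes to the descendants.
That amount (€520,000) is divided into 2 shares of €260,000: Samir and Ursula each take €260,000.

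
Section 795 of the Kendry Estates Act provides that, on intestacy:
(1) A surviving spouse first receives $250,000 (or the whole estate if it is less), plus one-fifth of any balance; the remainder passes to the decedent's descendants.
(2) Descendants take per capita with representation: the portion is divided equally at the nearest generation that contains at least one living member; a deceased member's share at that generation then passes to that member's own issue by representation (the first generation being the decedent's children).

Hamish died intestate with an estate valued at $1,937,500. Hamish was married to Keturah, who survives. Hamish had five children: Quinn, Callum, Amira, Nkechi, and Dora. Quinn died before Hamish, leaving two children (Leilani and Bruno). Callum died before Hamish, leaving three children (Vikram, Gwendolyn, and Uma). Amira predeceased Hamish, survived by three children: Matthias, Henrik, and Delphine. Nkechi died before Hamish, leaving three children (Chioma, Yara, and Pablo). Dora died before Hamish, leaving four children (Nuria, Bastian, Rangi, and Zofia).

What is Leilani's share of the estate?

Keturah first takes $250,000, leaving a balance of $1,687,500. Keturah then takes one-fifth of the balance ($337,500), for a total of $587,500. The remaining $1,350,000 passes to the descendants.
No child survives, so the initial division is made at the grandchildren's generation.
The descendants' portion ($1,350,000) is divided into 15 shares of $90,000: Leilani, Bruno, Vikram, Gwendolyn, Uma, Matthias, Henrik, Delphine, Chioma, Yara, Pablo, Nuria, Bastian, Rangi, and Zofia each take $90,000.

Leilani receives $90,000.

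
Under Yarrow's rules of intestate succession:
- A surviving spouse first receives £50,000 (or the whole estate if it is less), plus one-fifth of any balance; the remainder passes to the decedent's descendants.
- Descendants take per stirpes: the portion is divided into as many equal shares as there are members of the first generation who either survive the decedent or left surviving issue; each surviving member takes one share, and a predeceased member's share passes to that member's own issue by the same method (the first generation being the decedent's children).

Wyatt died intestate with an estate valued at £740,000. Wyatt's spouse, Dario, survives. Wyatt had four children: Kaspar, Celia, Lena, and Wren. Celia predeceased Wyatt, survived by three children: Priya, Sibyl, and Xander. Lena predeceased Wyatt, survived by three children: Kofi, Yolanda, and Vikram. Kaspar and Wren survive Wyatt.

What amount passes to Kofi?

Dario first takes £50,000, leaving a balance of £690,000. Dario then takes one-fifth of the balance (£138,000), for a total of £188,000. The remaining £552,000 passes to the descendants.
The descendants' portion (£552,000) is divided into 4 shares of £138,000: Kaspar and Wren each take £138,000; Celia's £138,000 share passes to Celia's issue; Lena's £138,000 share passes to Lena's issue.
Celia's share (£138,000) is divided into 3 shares of £46,000: Priya, Sibyl, and Xander each take £46,000.
Lena's share (£138,000) is divided into 3 shares of £46,000: Kofi, Yolanda, and Vikram each take £46,000.

Kofi receives £46,000.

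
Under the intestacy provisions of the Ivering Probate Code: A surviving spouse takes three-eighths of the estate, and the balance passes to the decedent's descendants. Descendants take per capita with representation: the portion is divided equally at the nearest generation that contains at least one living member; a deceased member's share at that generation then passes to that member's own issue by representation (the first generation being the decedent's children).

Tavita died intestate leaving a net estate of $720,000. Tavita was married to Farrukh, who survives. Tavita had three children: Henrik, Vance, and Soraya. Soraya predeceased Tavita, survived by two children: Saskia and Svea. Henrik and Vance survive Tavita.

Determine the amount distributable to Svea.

Svea receives $75,000.

Farrukh takes three-eighths of $720,000 = $270,000. The remaining $450,000 passes to the descendants.
The descendants' portion ($450,000) is divided into 3 shares of $150,000: Henrik and Vance each take $150,000; Soraya's $150,000 share passes to Soraya's issue.
Soraya's share ($150,000) is divided into 2 shares of $75,000: Saskia and Svea each take $75,000.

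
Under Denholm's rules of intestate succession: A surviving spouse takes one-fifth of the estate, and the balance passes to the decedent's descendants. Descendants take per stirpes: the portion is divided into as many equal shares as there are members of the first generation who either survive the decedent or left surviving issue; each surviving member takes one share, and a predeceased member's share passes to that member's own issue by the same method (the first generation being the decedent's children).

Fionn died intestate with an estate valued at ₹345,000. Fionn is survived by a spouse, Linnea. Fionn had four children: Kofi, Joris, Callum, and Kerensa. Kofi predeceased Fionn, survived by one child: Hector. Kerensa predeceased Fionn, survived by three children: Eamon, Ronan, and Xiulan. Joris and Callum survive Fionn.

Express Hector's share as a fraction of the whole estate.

Linnea takes one-fifth of ₹345,000 = ₹69,000. The remaining ₹276,000 passes to the descendants.
The descendants' portion (₹276,000) is divided into 4 shares of ₹69,000: Joris and Callum each take ₹69,000; Kofi's ₹69,000 share passes to Kofi's issue; Kerensa's ₹69,000 share passes to Kerensa's issue.
Kofi's share (₹69,000) passes entirely to Hector.
Kerensa's share (₹69,000) is divided into 3 shares of ₹23,000: Eamon, Ronan, and Xiulan each take ₹23,000.

Hector receives 1/5 of the estate.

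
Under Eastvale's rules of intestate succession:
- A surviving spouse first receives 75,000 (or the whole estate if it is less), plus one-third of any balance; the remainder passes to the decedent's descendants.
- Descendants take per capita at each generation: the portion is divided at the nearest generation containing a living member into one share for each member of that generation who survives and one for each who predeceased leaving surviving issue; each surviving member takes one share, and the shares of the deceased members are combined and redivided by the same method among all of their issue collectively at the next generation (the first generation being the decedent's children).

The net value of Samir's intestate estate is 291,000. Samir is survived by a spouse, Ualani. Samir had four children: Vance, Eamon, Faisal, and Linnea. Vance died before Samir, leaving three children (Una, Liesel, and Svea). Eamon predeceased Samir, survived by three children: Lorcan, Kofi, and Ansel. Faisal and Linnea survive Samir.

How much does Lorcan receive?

Lorcan receives 12,000.

Ualani first takes 75,000, leaving a balance of 216,000. Ualani then takes one-third of the balance (72,000), for a total of 147,000. The remaining 144,000 passes to the descendants.
The descendants' portion (144,000) is divided at the children's generation into 4 shares of 36,000. Faisal and Linnea each take 36,000. The 2 shares of the deceased (Vance and Eamon) are combined into a pool of 72,000.
That pool (72,000) is divided at the grandchildren's generation equally among Una, Liesel, Svea, Lorcan, Kofi, and Ansel: 12,000 each.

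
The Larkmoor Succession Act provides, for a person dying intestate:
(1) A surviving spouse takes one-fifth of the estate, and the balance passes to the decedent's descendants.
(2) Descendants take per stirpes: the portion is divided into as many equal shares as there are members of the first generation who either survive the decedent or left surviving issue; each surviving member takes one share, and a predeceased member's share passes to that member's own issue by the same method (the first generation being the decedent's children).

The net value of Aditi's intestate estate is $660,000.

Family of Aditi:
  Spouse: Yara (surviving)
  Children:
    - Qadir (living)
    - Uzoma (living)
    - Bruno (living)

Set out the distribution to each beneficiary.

Yara: $132,000; Qadir: $176,000; Uzoma: $176,000; Bruno: $176,000

Yara takes one-fifth of $660,000 = $132,000. The remaining $528,000 passes to the descendants.
The descendants' portion ($528,000) is divided into 3 shares of $176,000: Qadir, Uzoma, and Bruno each take $176,000.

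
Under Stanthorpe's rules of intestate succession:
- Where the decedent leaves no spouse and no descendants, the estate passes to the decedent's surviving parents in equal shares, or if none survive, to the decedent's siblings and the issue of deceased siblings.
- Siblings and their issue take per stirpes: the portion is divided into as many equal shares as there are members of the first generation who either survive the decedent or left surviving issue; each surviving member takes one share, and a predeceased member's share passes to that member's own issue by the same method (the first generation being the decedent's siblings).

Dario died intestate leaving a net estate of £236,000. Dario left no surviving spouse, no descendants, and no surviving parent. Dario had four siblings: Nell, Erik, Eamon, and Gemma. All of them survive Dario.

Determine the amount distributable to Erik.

The entire £236,000 passes to the siblings and their issue.
That amount (£236,000) is divided into 4 shares of £59,000: Nell, Erik, Eamon, and Gemma each take £59,000.

Erik receives £59,000.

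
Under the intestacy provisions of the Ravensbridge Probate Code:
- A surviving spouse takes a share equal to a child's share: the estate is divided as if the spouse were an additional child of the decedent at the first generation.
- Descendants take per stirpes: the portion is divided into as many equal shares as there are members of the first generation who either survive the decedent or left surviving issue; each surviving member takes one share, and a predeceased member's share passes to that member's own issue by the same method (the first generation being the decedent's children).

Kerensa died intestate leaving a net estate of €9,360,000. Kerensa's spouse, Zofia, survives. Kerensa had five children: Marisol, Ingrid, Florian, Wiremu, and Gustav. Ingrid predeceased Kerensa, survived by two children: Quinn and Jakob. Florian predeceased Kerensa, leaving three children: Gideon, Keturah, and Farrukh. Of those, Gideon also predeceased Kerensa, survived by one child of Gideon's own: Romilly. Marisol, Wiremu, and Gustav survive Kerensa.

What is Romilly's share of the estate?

Romilly receives €520,000.

The spouse counts as an additional share at the children's level, so there are 6 primary shares of €1,560,000. Zofia takes one such share (€1,560,000).
The children's combined portion (€7,800,000) is divided into 5 shares of €1,560,000: Marisol, Wiremu, and Gustav each take €1,560,000; Ingrid's €1,560,000 share passes to Ingrid's issue; Florian's €1,560,000 share passes to Florian's issue.
Ingrid's share (€1,560,000) is divided into 2 shares of €780,000: Quinn and Jakob each take €780,000.
Florian's share (€1,560,000) is divided into 3 shares of €520,000: Keturah and Farrukh each take €520,000; Gideon's €520,000 share passes to Gideon's issue.
Gideon's share (€520,000) passes entirely to Romilly.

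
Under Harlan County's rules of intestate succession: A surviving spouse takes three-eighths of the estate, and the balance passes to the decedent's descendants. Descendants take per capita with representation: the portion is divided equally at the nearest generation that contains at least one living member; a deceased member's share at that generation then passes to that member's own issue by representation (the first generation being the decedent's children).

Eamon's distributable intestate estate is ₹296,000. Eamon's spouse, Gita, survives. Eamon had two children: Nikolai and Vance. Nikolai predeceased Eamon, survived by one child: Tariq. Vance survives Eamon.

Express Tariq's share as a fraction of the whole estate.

Tariq receives 5/16 of the estate.

Gita takes three-eighths of ₹296,000 = ₹111,000. The remaining ₹185,000 passes to the descendants.
The descendants' portion (₹185,000) is divided into 2 shares of ₹92,500: Vance takes ₹92,500; Nikolai's ₹92,500 share passes to Nikolai's issue.
Nikolai's share (₹92,500) passes entirely to Tariq.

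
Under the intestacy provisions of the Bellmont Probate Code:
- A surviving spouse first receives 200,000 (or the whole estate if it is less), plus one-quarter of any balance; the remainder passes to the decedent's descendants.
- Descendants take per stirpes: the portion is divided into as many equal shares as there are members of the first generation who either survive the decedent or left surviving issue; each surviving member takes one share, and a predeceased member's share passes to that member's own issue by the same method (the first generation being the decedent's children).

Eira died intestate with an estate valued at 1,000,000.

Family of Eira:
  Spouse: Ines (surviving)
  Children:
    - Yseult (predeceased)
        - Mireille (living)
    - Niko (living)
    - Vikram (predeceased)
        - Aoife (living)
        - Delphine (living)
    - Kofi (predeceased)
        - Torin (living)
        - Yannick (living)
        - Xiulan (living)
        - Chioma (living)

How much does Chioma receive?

Chioma receives 37,500.

Ines first takes 200,000, leaving a balance of 800,000. Ines then takes one-quarter of the balance (200,000), for a total of 400,000. The remaining 600,000 passes to the descendants.
The descendants' portion (600,000) is divided into 4 shares of 150,000: Niko takes 150,000; Yseult's 150,000 share passes to Yseult's issue; Vikram's 150,000 share passes to Vikram's issue; Kofi's 150,000 share passes to Kofi's issue.
Yseult's share (150,000) passes entirely to Mireille.
Vikram's share (150,000) is divided into 2 shares of 75,000: Aoife and Delphine each take 75,000.
Kofi's share (150,000) is divided into 4 shares of 37,500: Torin, Yannick, Xiulan, and Chioma each take 37,500.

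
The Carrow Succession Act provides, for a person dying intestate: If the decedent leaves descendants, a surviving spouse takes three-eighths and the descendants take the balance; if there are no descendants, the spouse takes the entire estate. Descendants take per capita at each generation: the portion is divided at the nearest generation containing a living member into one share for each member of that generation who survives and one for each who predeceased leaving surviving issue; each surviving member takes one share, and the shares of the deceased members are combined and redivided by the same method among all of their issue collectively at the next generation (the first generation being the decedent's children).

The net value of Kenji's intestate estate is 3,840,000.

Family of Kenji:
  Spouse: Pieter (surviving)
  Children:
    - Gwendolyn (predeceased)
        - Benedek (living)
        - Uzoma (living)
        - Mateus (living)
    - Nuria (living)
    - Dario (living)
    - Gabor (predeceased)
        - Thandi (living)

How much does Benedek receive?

Pieter takes three-eighths of 3,840,000 = 1,440,000. The remaining 2,400,000 passes to the descendants.
The descendants' portion (2,400,000) is divided at the children's generation into 4 shares of 600,000. Nuria and Dario each take 600,000. The 2 shares of the deceased (Gwendolyn and Gabor) are combined into a pool of 1,200,000.
That pool (1,200,000) is divided at the grandchildren's generation equally among Benedek, Uzoma, Mateus, and Thandi: 300,000 each.

Benedek receives 300,000.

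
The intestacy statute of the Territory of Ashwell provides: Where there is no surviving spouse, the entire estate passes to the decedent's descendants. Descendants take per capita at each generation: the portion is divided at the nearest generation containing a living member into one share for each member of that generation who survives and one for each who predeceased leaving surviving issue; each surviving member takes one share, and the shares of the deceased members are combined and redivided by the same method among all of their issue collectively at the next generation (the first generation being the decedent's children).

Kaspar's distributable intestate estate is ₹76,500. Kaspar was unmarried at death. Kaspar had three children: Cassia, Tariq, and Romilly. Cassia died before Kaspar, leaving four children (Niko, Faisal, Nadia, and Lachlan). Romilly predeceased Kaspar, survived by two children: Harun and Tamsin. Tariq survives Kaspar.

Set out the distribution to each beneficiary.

The entire ₹76,500 passes to the descendants.
That amount (₹76,500) is divided at the children's generation into 3 shares of ₹25,500. Tariq takes ₹25,500. The 2 shares of the deceased (Cassia and Romilly) are combined into a pool of ₹51,000.
That pool (₹51,000) is divided at the grandchildren's generation equally among Niko, Faisal, Nadia, Lachlan, Harun, and Tamsin: ₹8,500 each.

Niko: ₹8,500; Faisal: ₹8,500; Nadia: ₹8,500; Lachlan: ₹8,500; Tariq: ₹25,500; Harun: ₹8,500; Tamsin: ₹8,500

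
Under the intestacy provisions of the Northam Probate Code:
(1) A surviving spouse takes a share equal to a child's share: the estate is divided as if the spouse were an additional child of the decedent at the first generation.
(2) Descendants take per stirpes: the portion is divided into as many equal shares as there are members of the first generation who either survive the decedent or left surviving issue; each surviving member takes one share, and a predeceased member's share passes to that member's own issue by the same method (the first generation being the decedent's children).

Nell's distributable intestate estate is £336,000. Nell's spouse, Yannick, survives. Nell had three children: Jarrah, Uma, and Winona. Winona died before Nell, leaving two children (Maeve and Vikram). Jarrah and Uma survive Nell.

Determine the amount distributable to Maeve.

The spouse counts as an additional share at the children's level, so there are 4 primary shares of £84,000. Yannick takes one such share (£84,000).
The children's combined portion (£252,000) is divided into 3 shares of £84,000: Jarrah and Uma each take £84,000; Winona's £84,000 share passes to Winona's issue.
Winona's share (£84,000) is divided into 2 shares of £42,000: Maeve and Vikram each take £42,000.

Maeve receives £42,000.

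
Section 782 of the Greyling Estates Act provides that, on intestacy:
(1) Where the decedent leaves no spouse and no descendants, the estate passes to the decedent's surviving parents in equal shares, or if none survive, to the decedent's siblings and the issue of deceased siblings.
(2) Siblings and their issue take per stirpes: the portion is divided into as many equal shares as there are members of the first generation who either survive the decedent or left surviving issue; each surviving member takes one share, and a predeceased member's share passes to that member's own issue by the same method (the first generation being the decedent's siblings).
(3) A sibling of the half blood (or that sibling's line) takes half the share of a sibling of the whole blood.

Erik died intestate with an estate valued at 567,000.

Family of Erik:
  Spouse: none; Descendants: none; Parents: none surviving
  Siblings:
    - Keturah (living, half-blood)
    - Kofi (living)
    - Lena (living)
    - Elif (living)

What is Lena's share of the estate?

Lena receives 162,000.

The entire 567,000 passes to the siblings and their issue.
Counting each half-blood sibling's line as half a unit, there are 7/2 units in 567,000, so one unit is 162,000. Whole-blood lines (Kofi, Lena, and Elif) take 162,000 each; half-blood lines (Keturah) take 81,000 each.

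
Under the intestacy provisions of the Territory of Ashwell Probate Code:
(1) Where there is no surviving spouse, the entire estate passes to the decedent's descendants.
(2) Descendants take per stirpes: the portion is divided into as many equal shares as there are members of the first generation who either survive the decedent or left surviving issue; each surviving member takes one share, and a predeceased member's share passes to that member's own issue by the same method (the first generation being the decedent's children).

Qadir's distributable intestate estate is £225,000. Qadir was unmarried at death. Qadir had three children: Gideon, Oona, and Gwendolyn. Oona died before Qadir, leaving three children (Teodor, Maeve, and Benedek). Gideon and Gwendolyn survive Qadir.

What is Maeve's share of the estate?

Maeve receives £25,000.

The entire £225,000 passes to the descendants.
That amount (£225,000) is divided into 3 shares of £75,000: Gideon and Gwendolyn each take £75,000; Oona's £75,000 share passes to Oona's issue.
Oona's share (£75,000) is divided into 3 shares of £25,000: Teodor, Maeve, and Benedek each take £25,000.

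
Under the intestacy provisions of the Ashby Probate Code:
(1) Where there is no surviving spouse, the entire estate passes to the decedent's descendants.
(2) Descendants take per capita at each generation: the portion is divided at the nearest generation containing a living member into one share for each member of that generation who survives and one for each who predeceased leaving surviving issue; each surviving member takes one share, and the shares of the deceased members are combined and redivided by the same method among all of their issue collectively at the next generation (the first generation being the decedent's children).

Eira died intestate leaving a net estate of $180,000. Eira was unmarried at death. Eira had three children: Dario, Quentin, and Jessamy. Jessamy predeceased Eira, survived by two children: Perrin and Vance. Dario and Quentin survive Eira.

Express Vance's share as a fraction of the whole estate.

Vance receives 1/6 of the estate.

The entire $180,000 passes to the descendants.
That amount ($180,000) is divided at the children's generation into 3 shares of $60,000. Dario and Quentin each take $60,000. The remaining share for the deceased Jessamy ($60,000) is carried to the next generation.
That pool ($60,000) is divided at the grandchildren's generation equally among Perrin and Vance: $30,000 each.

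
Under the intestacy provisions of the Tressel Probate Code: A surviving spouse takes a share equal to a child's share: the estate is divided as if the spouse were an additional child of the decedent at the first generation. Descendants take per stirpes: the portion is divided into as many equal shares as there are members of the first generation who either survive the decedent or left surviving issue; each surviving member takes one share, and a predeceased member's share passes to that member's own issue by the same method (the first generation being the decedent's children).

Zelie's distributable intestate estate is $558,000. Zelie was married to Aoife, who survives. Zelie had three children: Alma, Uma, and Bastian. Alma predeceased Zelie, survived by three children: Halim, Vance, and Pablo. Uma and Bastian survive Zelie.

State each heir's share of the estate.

The spouse counts as an additional share at the children's level, so there are 4 primary shares of $139,500. Aoife takes one such share ($139,500).
The children's combined portion ($418,500) is divided into 3 shares of $139,500: Uma and Bastian each take $139,500; Alma's $139,500 share passes to Alma's issue.
Alma's share ($139,500) is divided into 3 shares of $46,500: Halim, Vance, and Pablo each take $46,500.

Aoife: $139,500; Halim: $46,500; Vance: $46,500; Pablo: $46,500; Uma: $139,500; Bastian: $139,500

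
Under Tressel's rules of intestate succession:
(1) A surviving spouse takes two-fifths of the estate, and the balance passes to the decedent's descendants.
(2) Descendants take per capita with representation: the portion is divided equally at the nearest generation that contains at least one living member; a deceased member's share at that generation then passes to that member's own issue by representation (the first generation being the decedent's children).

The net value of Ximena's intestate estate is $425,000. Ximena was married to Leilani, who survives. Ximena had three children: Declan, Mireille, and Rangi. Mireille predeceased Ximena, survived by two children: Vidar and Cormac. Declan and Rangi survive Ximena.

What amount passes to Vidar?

Leilani takes two-fifths of $425,000 = $170,000. The remaining $255,000 passes to the descendants.
The descendants' portion ($255,000) is divided into 3 shares of $85,000: Declan and Rangi each take $85,000; Mireille's $85,000 share passes to Mireille's issue.
Mireille's share ($85,000) is divided into 2 shares of $42,500: Vidar and Cormac each take $42,500.

Vidar receives $42,500.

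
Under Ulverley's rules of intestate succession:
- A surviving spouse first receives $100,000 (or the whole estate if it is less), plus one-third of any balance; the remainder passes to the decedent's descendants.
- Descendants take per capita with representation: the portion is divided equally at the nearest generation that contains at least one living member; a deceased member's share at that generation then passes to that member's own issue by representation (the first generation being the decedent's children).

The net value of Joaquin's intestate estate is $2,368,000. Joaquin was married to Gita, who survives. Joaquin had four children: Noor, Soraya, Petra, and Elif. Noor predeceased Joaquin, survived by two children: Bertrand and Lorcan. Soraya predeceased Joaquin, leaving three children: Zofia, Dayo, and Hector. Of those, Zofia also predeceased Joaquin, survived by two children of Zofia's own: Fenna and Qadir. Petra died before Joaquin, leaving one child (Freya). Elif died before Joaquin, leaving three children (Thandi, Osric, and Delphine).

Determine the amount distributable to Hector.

Hector receives $168,000.

Gita first takes $100,000, leaving a balance of $2,268,000. Gita then takes one-third of the balance ($756,000), for a total of $856,000. The remaining $1,512,000 passes to the descendants.
No child survives, so the initial division is made at the grandchildren's generation.
The descendants' portion ($1,512,000) is divided into 9 shares of $168,000: Bertrand, Lorcan, Dayo, Hector, Freya, Thandi, Osric, and Delphine each take $168,000; Zofia's $168,000 share passes to Zofia's issue.
Zofia's share ($168,000) is divided into 2 shares of $84,000: Fenna and Qadir each take $84,000.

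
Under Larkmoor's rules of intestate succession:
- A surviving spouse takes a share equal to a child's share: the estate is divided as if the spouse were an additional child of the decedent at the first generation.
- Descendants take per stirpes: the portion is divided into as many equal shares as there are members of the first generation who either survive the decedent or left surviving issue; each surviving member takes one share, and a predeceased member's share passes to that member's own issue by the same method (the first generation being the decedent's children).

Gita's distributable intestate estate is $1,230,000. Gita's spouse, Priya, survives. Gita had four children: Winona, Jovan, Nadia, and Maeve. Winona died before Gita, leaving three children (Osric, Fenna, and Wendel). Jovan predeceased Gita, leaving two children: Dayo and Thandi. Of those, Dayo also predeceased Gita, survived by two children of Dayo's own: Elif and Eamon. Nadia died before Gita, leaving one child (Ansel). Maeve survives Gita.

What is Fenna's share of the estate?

The spouse counts as an additional share at the children's level, so there are 5 primary shares of $246,000. Priya takes one such share ($246,000).
The children's combined portion ($984,000) is divided into 4 shares of $246,000: Maeve takes $246,000; Winona's $246,000 share passes to Winona's issue; Jovan's $246,000 share passes to Jovan's issue; Nadia's $246,000 share passes to Nadia's issue.
Winona's share ($246,000) is divided into 3 shares of $82,000: Osric, Fenna, and Wendel each take $82,000.
Jovan's share ($246,000) is divided into 2 shares of $123,000: Thandi takes $123,000; Dayo's $123,000 share passes to Dayo's issue.
Dayo's share ($123,000) is divided into 2 shares of $61,500: Elif and Eamon each take $61,500.
Nadia's share ($246,000) passes entirely to Ansel.

Fenna receives $82,000.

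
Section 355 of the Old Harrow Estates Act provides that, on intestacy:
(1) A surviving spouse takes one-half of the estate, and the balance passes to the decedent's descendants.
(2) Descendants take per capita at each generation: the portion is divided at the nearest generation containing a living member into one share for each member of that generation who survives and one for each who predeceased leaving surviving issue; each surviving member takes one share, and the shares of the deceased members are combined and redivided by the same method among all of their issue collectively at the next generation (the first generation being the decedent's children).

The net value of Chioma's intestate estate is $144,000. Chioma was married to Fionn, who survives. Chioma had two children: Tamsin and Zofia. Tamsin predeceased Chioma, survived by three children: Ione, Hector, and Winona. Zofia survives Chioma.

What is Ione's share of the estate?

Fionn takes one-half of $144,000 = $72,000. The remaining $72,000 passes to the descendants.
The descendants' portion ($72,000) is divided at the children's generation into 2 shares of $36,000. Zofia takes $36,000. The remaining share for the deceased Tamsin ($36,000) is carried to the next generation.
That pool ($36,000) is divided at the grandchildren's generation equally among Ione, Hector, and Winona: $12,000 each.

Ione receives $12,000.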